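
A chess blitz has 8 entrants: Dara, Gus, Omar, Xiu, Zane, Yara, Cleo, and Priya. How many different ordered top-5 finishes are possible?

This is an ordered selection of 5 from 8: P(8,5).
That gives 8 × 7 × 6 × 5 × 4 = 6720.

6720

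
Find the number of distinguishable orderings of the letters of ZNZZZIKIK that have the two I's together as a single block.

840

Treat the 2 copies of I as a single block. The multiset to arrange is then {II, K, K, N, Z, Z, Z, Z}, 8 items in all.
That gives (8)!/(4!·2!) = 840 arrangements.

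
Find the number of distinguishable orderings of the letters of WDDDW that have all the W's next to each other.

Treat the 2 copies of W as a single block. The multiset to arrange is then {WW, D, D, D}, 4 items in all.
That gives (4)!/(3!) = 4 arrangements.

4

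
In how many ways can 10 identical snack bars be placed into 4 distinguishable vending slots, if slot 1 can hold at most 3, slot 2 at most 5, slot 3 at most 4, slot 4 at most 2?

Ignoring the caps, the number of non-negative solutions to x_1+…+x_4 = 10 is C(13,3) = 286.
Subtract solutions that violate a single cap (substitute x_i' = x_i − (cap_i+1)): x_1 ≥ 4 gives C(9,3) = 84; x_2 ≥ 6 gives C(7,3) = 35; x_3 ≥ 5 gives C(8,3) = 56; x_4 ≥ 3 gives C(10,3) = 120. Together 295.
Add back pairs where two caps are both exceeded: 1 + 4 + 20 + 0 + 4 + 10 = 39.
By inclusion–exclusion the count is 286 − 295 + 39 = 30.

30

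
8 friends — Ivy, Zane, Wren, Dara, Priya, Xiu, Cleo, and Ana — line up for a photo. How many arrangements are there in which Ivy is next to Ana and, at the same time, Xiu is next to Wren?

Treat {Ivy,Ana} as one block (2 orders) and {Xiu,Wren} as another (2 orders).
That leaves 6 units to arrange: 2 × 2 × 6! = 4 × 720 = 2880.

2880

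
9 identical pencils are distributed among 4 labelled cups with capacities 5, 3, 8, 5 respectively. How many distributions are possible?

123

Without the upper bounds there are C(12,3) = 220 ways to split 9 among 4 cups.
Subtract solutions that violate a single cap (substitute x_i' = x_i − (cap_i+1)): x_1 ≥ 6 gives C(6,3) = 20; x_2 ≥ 4 gives C(8,3) = 56; x_3 ≥ 9 gives C(3,3) = 1; x_4 ≥ 6 gives C(6,3) = 20. Together 97.
No two caps can be exceeded simultaneously, so the pair terms are all 0.
By inclusion–exclusion the count is 220 − 97 + 0 = 123.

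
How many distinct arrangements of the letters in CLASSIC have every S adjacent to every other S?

360

Treat the 2 copies of S as a single block. The multiset to arrange is then {SS, A, C, C, I, L}, 6 items in all.
That gives (6)!/(2!) = 360 arrangements.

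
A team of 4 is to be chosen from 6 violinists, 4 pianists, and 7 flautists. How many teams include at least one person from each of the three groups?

With no constraint there are C(17,4) = 2380 possible selections.
Selections missing a whole group: no violinists → C(11,4) = 330; no pianists → C(13,4) = 715; no flautists → C(10,4) = 210.
Add back selections omitting two groups (i.e. drawn from a single group): C(6,4) + C(4,4) + C(7,4) = 51.
By inclusion–exclusion: 2380 − 1255 + 51 = 1176.

1176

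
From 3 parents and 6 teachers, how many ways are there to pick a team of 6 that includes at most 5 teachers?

Split by how many teachers are chosen (0 through 5).
Sum: C(6,0)·C(3,6) + C(6,1)·C(3,5) + C(6,2)·C(3,4) + C(6,3)·C(3,3) + C(6,4)·C(3,2) + C(6,5)·C(3,1) = 0 + 0 + 0 + 20 + 45 + 18 = 83.

83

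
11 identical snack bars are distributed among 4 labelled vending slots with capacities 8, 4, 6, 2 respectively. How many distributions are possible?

94

By stars and bars, unrestricted non-negative solutions to x_1+…+x_4 = 11 number C(11+3,3) = 364.
Subtract solutions that violate a single cap (substitute x_i' = x_i − (cap_i+1)): x_1 ≥ 9 gives C(5,3) = 10; x_2 ≥ 5 gives C(9,3) = 84; x_3 ≥ 7 gives C(7,3) = 35; x_4 ≥ 3 gives C(11,3) = 165. Together 294.
Add back pairs where two caps are both exceeded: 0 + 0 + 0 + 0 + 20 + 4 = 24.
By inclusion–exclusion the count is 364 − 294 + 24 = 94.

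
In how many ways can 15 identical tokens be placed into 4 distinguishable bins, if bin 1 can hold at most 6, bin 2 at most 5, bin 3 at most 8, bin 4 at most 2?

63

Without the upper bounds there are C(18,3) = 816 ways to split 15 among 4 bins.
Subtract solutions that violate a single cap (substitute x_i' = x_i − (cap_i+1)): x_1 ≥ 7 gives C(11,3) = 165; x_2 ≥ 6 gives C(12,3) = 220; x_3 ≥ 9 gives C(9,3) = 84; x_4 ≥ 3 gives C(15,3) = 455. Together 924.
Add back pairs where two caps are both exceeded: 10 + 0 + 56 + 1 + 84 + 20 = 171.
By inclusion–exclusion the count is 816 − 924 + 171 = 63.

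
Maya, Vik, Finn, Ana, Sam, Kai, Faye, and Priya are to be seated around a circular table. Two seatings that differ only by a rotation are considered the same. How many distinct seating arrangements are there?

5040

Fix one person's seat to break rotational symmetry; the remaining 7 people can be arranged in (7)! = 5040 ways.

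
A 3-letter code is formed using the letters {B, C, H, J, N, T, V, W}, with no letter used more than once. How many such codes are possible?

336

With no repetition, fill the 3 letters in order: 8 choices, then 7, down to 6.
That product is 8 × 7 × 6 = 336.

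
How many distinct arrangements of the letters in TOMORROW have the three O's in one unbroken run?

Treat the 3 copies of O as a single block. The multiset to arrange is then {OOO, M, R, R, T, W}, 6 items in all.
That gives (6)!/(2!) = 360 arrangements.

360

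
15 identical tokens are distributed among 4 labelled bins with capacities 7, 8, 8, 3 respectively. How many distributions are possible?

204

By stars and bars, unrestricted non-negative solutions to x_1+…+x_4 = 15 number C(15+3,3) = 816.
Subtract solutions that violate a single cap (substitute x_i' = x_i − (cap_i+1)): x_1 ≥ 8 gives C(10,3) = 120; x_2 ≥ 9 gives C(9,3) = 84; x_3 ≥ 9 gives C(9,3) = 84; x_4 ≥ 4 gives C(14,3) = 364. Together 652.
Add back pairs where two caps are both exceeded: 0 + 0 + 20 + 0 + 10 + 10 = 40.
By inclusion–exclusion the count is 816 − 652 + 40 = 204.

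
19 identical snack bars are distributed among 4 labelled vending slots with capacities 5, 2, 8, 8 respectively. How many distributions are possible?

31

By stars and bars, unrestricted non-negative solutions to x_1+…+x_4 = 19 number C(19+3,3) = 1540.
Subtract solutions that violate a single cap (substitute x_i' = x_i − (cap_i+1)): x_1 ≥ 6 gives C(16,3) = 560; x_2 ≥ 3 gives C(19,3) = 969; x_3 ≥ 9 gives C(13,3) = 286; x_4 ≥ 9 gives C(13,3) = 286. Together 2101.
Add back pairs where two caps are both exceeded: 286 + 35 + 35 + 120 + 120 + 4 = 600.
Subtract triples: 4 + 4 + 0 + 0 = 8.
By inclusion–exclusion the count is 1540 − 2101 + 600 − 8 = 31.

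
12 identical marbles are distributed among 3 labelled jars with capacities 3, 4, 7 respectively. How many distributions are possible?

By stars and bars, unrestricted non-negative solutions to x_1+…+x_3 = 12 number C(12+2,2) = 91.
Subtract solutions that violate a single cap (substitute x_i' = x_i − (cap_i+1)): x_1 ≥ 4 gives C(10,2) = 45; x_2 ≥ 5 gives C(9,2) = 36; x_3 ≥ 8 gives C(6,2) = 15. Together 96.
Add back pairs where two caps are both exceeded: 10 + 1 + 0 = 11.
By inclusion–exclusion the count is 91 − 96 + 11 = 6.

6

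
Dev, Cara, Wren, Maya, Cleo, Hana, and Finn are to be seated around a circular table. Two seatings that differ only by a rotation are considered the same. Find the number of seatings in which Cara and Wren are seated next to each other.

Glue Cara and Wren into a block (2 internal orders). Seating 6 units around a circle gives (5)! arrangements.
So 2 × (5)! = 2 × 120 = 240.

240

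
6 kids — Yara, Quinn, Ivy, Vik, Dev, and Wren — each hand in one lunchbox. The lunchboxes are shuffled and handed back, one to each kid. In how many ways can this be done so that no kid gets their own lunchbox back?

265

Let Aᵢ be the assignments in which kid i gets their own lunchbox. We want the size of the complement of A₁∪…∪A_6.
By inclusion–exclusion this is Σ_{j=0}^{6} (−1)^j C(6,j)·(6−j)!.
Computing: 720 − 720 + 360 − 120 + 30 − 6 + 1 = 265.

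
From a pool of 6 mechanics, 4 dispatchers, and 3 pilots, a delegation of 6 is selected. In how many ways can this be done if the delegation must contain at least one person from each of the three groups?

With no constraint there are C(13,6) = 1716 possible selections.
Selections missing a whole group: no mechanics → C(7,6) = 7; no dispatchers → C(9,6) = 84; no pilots → C(10,6) = 210.
Add back selections omitting two groups (i.e. drawn from a single group): C(6,6) + C(4,6) + C(3,6) = 1.
By inclusion–exclusion: 1716 − 301 + 1 = 1416.

1416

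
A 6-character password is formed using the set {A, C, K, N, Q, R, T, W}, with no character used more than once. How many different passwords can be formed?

Choose and order 6 of the 8 symbols: the first character has 8 options, the next 7, and so on down to 3.
8 × 7 × 6 × 5 × 4 × 3 = 20160.

20160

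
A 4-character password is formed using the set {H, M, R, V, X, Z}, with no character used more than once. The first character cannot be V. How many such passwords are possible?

300

The first character has 6−1 = 5 choices (anything except V).
The remaining 3 characters are filled from the other 5 symbols without repetition: 5 × 4 × 3 = 60.
Total: 5 × 60 = 300.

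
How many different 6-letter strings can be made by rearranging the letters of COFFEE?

180

The 6 letters of COFFEE have repeats: E appearing twice and F appearing twice.
So there are 6! / (2!·2!) = 180 distinguishable arrangements.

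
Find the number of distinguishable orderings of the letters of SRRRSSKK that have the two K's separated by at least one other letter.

Total arrangements of SRRRSSKK: 8!/(3!·3!·2!) = 560.
Arrangements with the K's together: treat KK as one letter, giving (7)!/(3!·3!) = 140.
Hence 560 − 140 = 420.

420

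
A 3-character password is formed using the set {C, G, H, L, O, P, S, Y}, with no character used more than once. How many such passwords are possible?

With no repetition, fill the 3 characters in order: 8 choices, then 7, down to 6.
That product is 8 × 7 × 6 = 336.

336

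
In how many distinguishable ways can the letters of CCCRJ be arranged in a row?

Letter multiplicities in CCCRJ: C×3, J×1, R×1.
Dividing 5! = 120 by 3! = 6 for the repeated letters gives 20.

20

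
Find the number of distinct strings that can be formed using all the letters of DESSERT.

Letter multiplicities in DESSERT: D×1, E×2, R×1, S×2, T×1.
Dividing 7! = 5040 by 2!·2! = 4 for the repeated letters gives 1260.

1260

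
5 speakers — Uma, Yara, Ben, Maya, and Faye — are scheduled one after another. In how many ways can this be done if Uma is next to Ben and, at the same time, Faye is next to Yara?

24

Treat {Uma,Ben} as one block (2 orders) and {Faye,Yara} as another (2 orders).
That leaves 3 units to arrange: 2 × 2 × 3! = 4 × 6 = 24.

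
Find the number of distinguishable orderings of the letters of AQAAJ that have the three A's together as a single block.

6

Treat the 3 copies of A as a single block. The multiset to arrange is then {AAA, J, Q}, 3 items in all.
All 3 items are distinct, so there are (3)! = 6 arrangements.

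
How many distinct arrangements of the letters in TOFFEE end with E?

60

Fix E in the last position and arrange the remaining 5 letters.
Those 5 letters have F appearing twice, giving (5)!/(2!) = 60.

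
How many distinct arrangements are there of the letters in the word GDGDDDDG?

56

GDGDDDDG has 8 letters with D appearing 5 times and G appearing 3 times.
So there are 8! / (5!·3!) = 56 distinguishable arrangements.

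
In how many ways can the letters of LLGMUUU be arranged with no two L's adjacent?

There are 7!/(3!·2!) = 420 arrangements of LLGMUUU in total.
Arrangements with the L's together: treat LL as one letter, giving (6)!/(3!) = 120.
Hence 420 − 120 = 300.

300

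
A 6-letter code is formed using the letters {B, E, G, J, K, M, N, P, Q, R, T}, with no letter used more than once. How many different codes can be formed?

332640

Choose and order 6 of the 11 symbols: the first letter has 11 options, the next 10, and so on down to 6.
11 × 10 × 9 × 8 × 7 × 6 = 332640.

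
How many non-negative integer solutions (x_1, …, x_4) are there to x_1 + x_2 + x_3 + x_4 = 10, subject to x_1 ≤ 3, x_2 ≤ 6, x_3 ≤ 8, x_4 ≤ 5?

By stars and bars, unrestricted non-negative solutions to x_1+…+x_4 = 10 number C(10+3,3) = 286.
Subtract solutions that violate a single cap (substitute x_i' = x_i − (cap_i+1)): x_1 ≥ 4 gives C(9,3) = 84; x_2 ≥ 7 gives C(6,3) = 20; x_3 ≥ 9 gives C(4,3) = 4; x_4 ≥ 6 gives C(7,3) = 35. Together 143.
Add back pairs where two caps are both exceeded: 0 + 0 + 1 + 0 + 0 + 0 = 1.
By inclusion–exclusion the count is 286 − 143 + 1 = 144.

144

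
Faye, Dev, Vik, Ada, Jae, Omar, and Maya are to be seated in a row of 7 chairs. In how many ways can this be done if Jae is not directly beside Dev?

3600

There are 7! = 5040 arrangements in all. If Jae and Dev are adjacent, merging them into one block gives 2·(6)! = 1440 arrangements.
Complementary counting: 5040 − 1440 = 3600.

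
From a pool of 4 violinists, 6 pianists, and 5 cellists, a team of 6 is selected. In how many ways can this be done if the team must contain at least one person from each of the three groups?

Total 6-person selections from all 15: C(15,6) = 5005.
Subtract selections that omit an entire group: no violinists → C(11,6) = 462; no pianists → C(9,6) = 84; no cellists → C(10,6) = 210.
Add back selections omitting two groups (i.e. drawn from a single group): C(4,6) + C(6,6) + C(5,6) = 1.
By inclusion–exclusion: 5005 − 756 + 1 = 4250.

4250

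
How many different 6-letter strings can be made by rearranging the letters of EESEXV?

EESEXV has 6 letters with E appearing 3 times.
The number of distinct arrangements is 6!/(3!) = 720/6 = 120.

120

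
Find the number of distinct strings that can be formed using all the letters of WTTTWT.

Letter multiplicities in WTTTWT: T×4, W×2.
The number of distinct arrangements is 6!/(4!·2!) = 720/48 = 15.

15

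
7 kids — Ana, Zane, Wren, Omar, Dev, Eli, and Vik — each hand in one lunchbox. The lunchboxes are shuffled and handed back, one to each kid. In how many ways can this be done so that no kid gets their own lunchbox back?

1854

Let Aᵢ be the assignments in which kid i gets their own lunchbox. We want the size of the complement of A₁∪…∪A_7.
By inclusion–exclusion this is Σ_{j=0}^{7} (−1)^j C(7,j)·(7−j)!.
Computing: 5040 − 5040 + 2520 − 840 + 210 − 42 + 7 − 1 = 1854.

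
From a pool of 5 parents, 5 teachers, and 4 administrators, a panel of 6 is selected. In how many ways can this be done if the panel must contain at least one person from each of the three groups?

Unrestricted: C(14,6) = 3003 ways to pick any 6 of the 14.
Subtract selections that omit an entire group: no parents → C(9,6) = 84; no teachers → C(9,6) = 84; no administrators → C(10,6) = 210.
Add back selections omitting two groups (i.e. drawn from a single group): C(5,6) + C(5,6) + C(4,6) = 0.
By inclusion–exclusion: 3003 − 378 + 0 = 2625.

2625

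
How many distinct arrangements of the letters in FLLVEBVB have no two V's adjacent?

3780

There are 8!/(2!·2!·2!) = 5040 arrangements of FLLVEBVB in total.
If the two V's are adjacent, glue them into one block, leaving 7 items to arrange: (7)!/(2!·2!) = 1260 ways.
Hence 5040 − 1260 = 3780.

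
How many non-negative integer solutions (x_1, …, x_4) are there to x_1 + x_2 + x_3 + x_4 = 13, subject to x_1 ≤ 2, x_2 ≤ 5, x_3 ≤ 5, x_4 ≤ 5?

Without the upper bounds there are C(16,3) = 560 ways to split 13 among 4 variables.
Subtract solutions that violate a single cap (substitute x_i' = x_i − (cap_i+1)): x_1 ≥ 3 gives C(13,3) = 286; x_2 ≥ 6 gives C(10,3) = 120; x_3 ≥ 6 gives C(10,3) = 120; x_4 ≥ 6 gives C(10,3) = 120. Together 646.
Add back pairs where two caps are both exceeded: 35 + 35 + 35 + 4 + 4 + 4 = 117.
By inclusion–exclusion the count is 560 − 646 + 117 = 31.

31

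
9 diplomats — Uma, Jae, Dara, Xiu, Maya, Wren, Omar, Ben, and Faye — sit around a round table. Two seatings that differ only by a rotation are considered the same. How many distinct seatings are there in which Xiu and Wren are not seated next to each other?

30240

Without the restriction there are (8)! = 40320 seatings.
Those with Xiu next to Wren: fuse the pair into one unit and seat 8 units around a circle — 2·(7)! = 10080.
Subtracting, 40320 − 10080 = 30240.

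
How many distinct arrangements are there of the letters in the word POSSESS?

Letter multiplicities in POSSESS: E×1, O×1, P×1, S×4.
So there are 7! / (4!) = 210 distinguishable arrangements.

210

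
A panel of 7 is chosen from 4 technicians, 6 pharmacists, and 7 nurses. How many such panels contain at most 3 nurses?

Split by how many nurses are chosen (0 through 3).
Sum: C(7,0)·C(10,7) + C(7,1)·C(10,6) + C(7,2)·C(10,5) + C(7,3)·C(10,4) = 120 + 1470 + 5292 + 7350 = 14232.

14232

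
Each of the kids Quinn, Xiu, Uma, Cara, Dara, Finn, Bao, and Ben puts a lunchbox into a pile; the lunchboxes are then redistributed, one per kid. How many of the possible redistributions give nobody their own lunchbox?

14833

Let Aᵢ be the assignments in which kid i gets their own lunchbox. We want the size of the complement of A₁∪…∪A_8.
By inclusion–exclusion this is Σ_{j=0}^{8} (−1)^j C(8,j)·(8−j)!.
Computing: 40320 − 40320 + 20160 − 6720 + 1680 − 336 + 56 − 8 + 1 = 14833.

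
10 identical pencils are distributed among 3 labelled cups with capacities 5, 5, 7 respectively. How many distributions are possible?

30

Without the upper bounds there are C(12,2) = 66 ways to split 10 among 3 cups.
Subtract solutions that violate a single cap (substitute x_i' = x_i − (cap_i+1)): x_1 ≥ 6 gives C(6,2) = 15; x_2 ≥ 6 gives C(6,2) = 15; x_3 ≥ 8 gives C(4,2) = 6. Together 36.
No two caps can be exceeded simultaneously, so the pair terms are all 0.
By inclusion–exclusion the count is 66 − 36 + 0 = 30.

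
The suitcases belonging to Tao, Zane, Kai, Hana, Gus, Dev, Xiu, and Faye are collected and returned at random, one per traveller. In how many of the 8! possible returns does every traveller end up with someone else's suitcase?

14833

Count assignments avoiding every fixed point. For any j of the 8 travellers fixed to their own suitcase, the other 8−j can be arranged in (8−j)! ways.
By inclusion–exclusion this is Σ_{j=0}^{8} (−1)^j C(8,j)·(8−j)!.
Computing: 40320 − 40320 + 20160 − 6720 + 1680 − 336 + 56 − 8 + 1 = 14833.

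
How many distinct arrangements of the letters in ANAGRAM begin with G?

Fix G in the first position and arrange the remaining 6 letters.
Those 6 letters have A appearing 3 times, giving (6)!/(3!) = 120.

120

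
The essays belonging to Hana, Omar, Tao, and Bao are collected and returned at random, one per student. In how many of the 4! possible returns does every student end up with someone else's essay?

9

Count assignments avoiding every fixed point. For any j of the 4 students fixed to their own essay, the other 4−j can be arranged in (4−j)! ways.
By inclusion–exclusion this is Σ_{j=0}^{4} (−1)^j C(4,j)·(4−j)!.
Computing: 24 − 24 + 12 − 4 + 1 = 9.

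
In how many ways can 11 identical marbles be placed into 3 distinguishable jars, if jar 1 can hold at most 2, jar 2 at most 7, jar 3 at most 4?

By stars and bars, unrestricted non-negative solutions to x_1+…+x_3 = 11 number C(11+2,2) = 78.
Subtract solutions that violate a single cap (substitute x_i' = x_i − (cap_i+1)): x_1 ≥ 3 gives C(10,2) = 45; x_2 ≥ 8 gives C(5,2) = 10; x_3 ≥ 5 gives C(8,2) = 28. Together 83.
Add back pairs where two caps are both exceeded: 1 + 10 + 0 = 11.
By inclusion–exclusion the count is 78 − 83 + 11 = 6.

6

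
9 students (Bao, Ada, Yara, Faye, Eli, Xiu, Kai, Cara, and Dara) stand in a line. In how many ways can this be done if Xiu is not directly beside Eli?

There are 9! = 362880 arrangements in all. If Xiu and Eli are adjacent, merging them into one block gives 2·(8)! = 80640 arrangements.
Complementary counting: 362880 − 80640 = 282240.

282240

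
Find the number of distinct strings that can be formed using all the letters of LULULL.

15

The 6 letters of LULULL have repeats: L appearing 4 times and U appearing twice.
The number of distinct arrangements is 6!/(4!·2!) = 720/48 = 15.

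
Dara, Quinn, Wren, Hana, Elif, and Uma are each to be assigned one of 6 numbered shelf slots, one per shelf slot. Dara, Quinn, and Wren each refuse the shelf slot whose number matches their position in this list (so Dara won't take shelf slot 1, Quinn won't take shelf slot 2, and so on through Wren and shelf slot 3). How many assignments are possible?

Let Aᵢ (for i ∈ {1, 2, 3}) be the placements that put person i in their forbidden shelf slot. Any j of these fix j positions, leaving (6−j)! ways to fill the rest, and there are C(3,j) ways to pick which j.
By inclusion–exclusion, the number of valid placements is Σ_{j=0}^{3} (−1)^j C(3,j)·(6−j)!.
Computing: 720 − 360 + 72 − 6 = 426.

426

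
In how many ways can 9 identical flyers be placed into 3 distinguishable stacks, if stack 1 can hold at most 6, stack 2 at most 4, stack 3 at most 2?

9

By stars and bars, unrestricted non-negative solutions to x_1+…+x_3 = 9 number C(9+2,2) = 55.
Subtract solutions that violate a single cap (substitute x_i' = x_i − (cap_i+1)): x_1 ≥ 7 gives C(4,2) = 6; x_2 ≥ 5 gives C(6,2) = 15; x_3 ≥ 3 gives C(8,2) = 28. Together 49.
Add back pairs where two caps are both exceeded: 0 + 0 + 3 = 3.
By inclusion–exclusion the count is 55 − 49 + 3 = 9.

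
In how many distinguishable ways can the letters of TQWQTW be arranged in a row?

The 6 letters of TQWQTW have repeats: Q appearing twice, T appearing twice, and W appearing twice.
Dividing 6! = 720 by 2!·2!·2! = 8 for the repeated letters gives 90.

90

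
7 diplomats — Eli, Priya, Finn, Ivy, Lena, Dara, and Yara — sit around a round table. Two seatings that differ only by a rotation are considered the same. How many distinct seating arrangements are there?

Fix one person's seat to break rotational symmetry; the remaining 6 people can be arranged in (6)! = 720 ways.

720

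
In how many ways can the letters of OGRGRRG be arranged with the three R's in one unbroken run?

Treat the 3 copies of R as a single block. The multiset to arrange is then {RRR, G, G, G, O}, 5 items in all.
That gives (5)!/(3!) = 20 arrangements.

20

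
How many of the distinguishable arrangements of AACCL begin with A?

12

Fix A in the first position and arrange the remaining 4 letters.
Those 4 letters have C appearing twice, giving (4)!/(2!) = 12.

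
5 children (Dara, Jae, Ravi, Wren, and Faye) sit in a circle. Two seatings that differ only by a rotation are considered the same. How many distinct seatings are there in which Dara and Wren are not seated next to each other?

12

All circular seatings of 5 people number (4)! = 24.
Those with Dara next to Wren: fuse the pair into one unit and seat 4 units around a circle — 2·(3)! = 12.
Subtracting, 24 − 12 = 12.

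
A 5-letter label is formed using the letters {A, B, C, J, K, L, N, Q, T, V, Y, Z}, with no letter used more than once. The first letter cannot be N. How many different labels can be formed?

87120

The first letter has 12−1 = 11 choices (anything except N).
The remaining 4 letters are filled from the other 11 symbols without repetition: 11 × 10 × 9 × 8 = 7920.
Total: 11 × 7920 = 87120.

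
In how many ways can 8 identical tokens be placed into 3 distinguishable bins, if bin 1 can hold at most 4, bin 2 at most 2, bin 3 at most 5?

9

Ignoring the caps, the number of non-negative solutions to x_1+…+x_3 = 8 is C(10,2) = 45.
Subtract solutions that violate a single cap (substitute x_i' = x_i − (cap_i+1)): x_1 ≥ 5 gives C(5,2) = 10; x_2 ≥ 3 gives C(7,2) = 21; x_3 ≥ 6 gives C(4,2) = 6. Together 37.
Add back pairs where two caps are both exceeded: 1 + 0 + 0 = 1.
By inclusion–exclusion the count is 45 − 37 + 1 = 9.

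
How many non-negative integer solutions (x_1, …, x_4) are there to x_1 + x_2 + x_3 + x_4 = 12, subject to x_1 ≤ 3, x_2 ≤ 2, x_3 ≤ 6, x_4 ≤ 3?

10

Without the upper bounds there are C(15,3) = 455 ways to split 12 among 4 variables.
Subtract solutions that violate a single cap (substitute x_i' = x_i − (cap_i+1)): x_1 ≥ 4 gives C(11,3) = 165; x_2 ≥ 3 gives C(12,3) = 220; x_3 ≥ 7 gives C(8,3) = 56; x_4 ≥ 4 gives C(11,3) = 165. Together 606.
Add back pairs where two caps are both exceeded: 56 + 4 + 35 + 10 + 56 + 4 = 165.
Subtract triples: 0 + 4 + 0 + 0 = 4.
By inclusion–exclusion the count is 455 − 606 + 165 − 4 = 10.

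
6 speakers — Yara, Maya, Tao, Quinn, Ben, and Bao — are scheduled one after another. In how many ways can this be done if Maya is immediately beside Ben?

240

Place the 4 others and the Maya-Ben pair as 5 objects in a line; the pair has 2 internal arrangements.
So the count is 2·(5)! = 240.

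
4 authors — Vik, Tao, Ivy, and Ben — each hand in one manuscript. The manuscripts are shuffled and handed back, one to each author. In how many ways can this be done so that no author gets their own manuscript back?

This is the derangement count D_4: permutations of 4 items with no fixed point.
By inclusion–exclusion this is Σ_{j=0}^{4} (−1)^j C(4,j)·(4−j)!.
Computing: 24 − 24 + 12 − 4 + 1 = 9.

9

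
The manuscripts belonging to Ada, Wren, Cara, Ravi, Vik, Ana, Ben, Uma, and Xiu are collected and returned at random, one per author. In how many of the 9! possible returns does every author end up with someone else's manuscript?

133496

This is the derangement count D_9: permutations of 9 items with no fixed point.
By inclusion–exclusion this is Σ_{j=0}^{9} (−1)^j C(9,j)·(9−j)!.
Computing: 362880 − 362880 + 181440 − 60480 + 15120 − 3024 + 504 − 72 + 9 − 1 = 133496.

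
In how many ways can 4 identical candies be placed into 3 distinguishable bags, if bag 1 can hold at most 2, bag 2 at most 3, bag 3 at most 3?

Without the upper bounds there are C(6,2) = 15 ways to split 4 among 3 bags.
Subtract solutions that violate a single cap (substitute x_i' = x_i − (cap_i+1)): x_1 ≥ 3 gives C(3,2) = 3; x_2 ≥ 4 gives C(2,2) = 1; x_3 ≥ 4 gives C(2,2) = 1. Together 5.
No two caps can be exceeded simultaneously, so the pair terms are all 0.
By inclusion–exclusion the count is 15 − 5 + 0 = 10.

10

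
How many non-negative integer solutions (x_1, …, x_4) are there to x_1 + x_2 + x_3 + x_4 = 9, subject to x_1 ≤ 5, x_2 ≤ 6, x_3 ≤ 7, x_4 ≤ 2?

103

By stars and bars, unrestricted non-negative solutions to x_1+…+x_4 = 9 number C(9+3,3) = 220.
Subtract solutions that violate a single cap (substitute x_i' = x_i − (cap_i+1)): x_1 ≥ 6 gives C(6,3) = 20; x_2 ≥ 7 gives C(5,3) = 10; x_3 ≥ 8 gives C(4,3) = 4; x_4 ≥ 3 gives C(9,3) = 84. Together 118.
Add back pairs where two caps are both exceeded: 0 + 0 + 1 + 0 + 0 + 0 = 1.
By inclusion–exclusion the count is 220 − 118 + 1 = 103.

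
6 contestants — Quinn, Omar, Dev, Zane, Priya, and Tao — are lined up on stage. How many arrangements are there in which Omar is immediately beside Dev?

Glue Omar and Dev into one block (2 internal orders), leaving 5 units to arrange in a row.
So the count is 2·(5)! = 240.

240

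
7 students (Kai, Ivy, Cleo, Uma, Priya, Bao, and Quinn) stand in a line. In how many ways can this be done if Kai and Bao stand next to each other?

Place the 5 others and the Kai-Bao pair as 6 objects in a line; the pair has 2 internal arrangements.
So the count is 2·(6)! = 1440.

1440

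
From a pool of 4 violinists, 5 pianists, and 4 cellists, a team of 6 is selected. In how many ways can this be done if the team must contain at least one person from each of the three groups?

With no constraint there are C(13,6) = 1716 possible selections.
Selections missing a whole group: no violinists → C(9,6) = 84; no pianists → C(8,6) = 28; no cellists → C(9,6) = 84.
Add back selections omitting two groups (i.e. drawn from a single group): C(4,6) + C(5,6) + C(4,6) = 0.
By inclusion–exclusion: 1716 − 196 + 0 = 1520.

1520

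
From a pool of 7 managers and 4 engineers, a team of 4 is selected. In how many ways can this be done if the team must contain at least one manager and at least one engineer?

With no constraint there are C(11,4) = 330 possible selections.
Subtract selections that omit an entire group: no managers → C(4,4) = 1; no engineers → C(7,4) = 35.
Both groups omitted at once is impossible, so 330 − 36 = 294.

294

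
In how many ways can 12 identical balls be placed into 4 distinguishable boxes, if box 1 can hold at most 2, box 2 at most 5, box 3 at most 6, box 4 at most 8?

By stars and bars, unrestricted non-negative solutions to x_1+…+x_4 = 12 number C(12+3,3) = 455.
Subtract solutions that violate a single cap (substitute x_i' = x_i − (cap_i+1)): x_1 ≥ 3 gives C(12,3) = 220; x_2 ≥ 6 gives C(9,3) = 84; x_3 ≥ 7 gives C(8,3) = 56; x_4 ≥ 9 gives C(6,3) = 20. Together 380.
Add back pairs where two caps are both exceeded: 20 + 10 + 1 + 0 + 0 + 0 = 31.
By inclusion–exclusion the count is 455 − 380 + 31 = 106.

106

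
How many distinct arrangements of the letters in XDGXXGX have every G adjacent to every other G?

Treat the 2 copies of G as a single block. The multiset to arrange is then {GG, D, X, X, X, X}, 6 items in all.
That gives (6)!/(4!) = 30 arrangements.

30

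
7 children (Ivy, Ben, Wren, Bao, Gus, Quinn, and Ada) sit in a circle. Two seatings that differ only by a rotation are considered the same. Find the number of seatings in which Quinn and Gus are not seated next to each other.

480

All circular seatings of 7 people number (6)! = 720.
Those with Quinn next to Gus: fuse the pair into one unit and seat 6 units around a circle — 2·(5)! = 240.
Subtracting, 720 − 240 = 480.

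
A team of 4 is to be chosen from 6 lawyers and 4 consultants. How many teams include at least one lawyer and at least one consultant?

194

Unrestricted: C(10,4) = 210 ways to pick any 4 of the 10.
Selections missing a whole group: no lawyers → C(4,4) = 1; no consultants → C(6,4) = 15.
Both groups omitted at once is impossible, so 210 − 16 = 194.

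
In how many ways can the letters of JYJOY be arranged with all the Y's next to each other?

12

Treat the 2 copies of Y as a single block. The multiset to arrange is then {YY, J, J, O}, 4 items in all.
That gives (4)!/(2!) = 12 arrangements.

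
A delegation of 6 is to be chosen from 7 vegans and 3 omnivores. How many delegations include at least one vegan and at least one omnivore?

Unrestricted: C(10,6) = 210 ways to pick any 6 of the 10.
Selections missing a whole group: no vegans → C(3,6) = 0; no omnivores → C(7,6) = 7.
Both groups omitted at once is impossible, so 210 − 7 = 203.

203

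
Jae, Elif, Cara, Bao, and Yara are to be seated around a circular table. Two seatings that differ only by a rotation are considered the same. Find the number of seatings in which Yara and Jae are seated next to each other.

Treat {Yara, Jae} as one unit (2 internal orders) and seat the resulting 4 units around the table: (3)! circular arrangements.
So 2 × (3)! = 2 × 6 = 12.

12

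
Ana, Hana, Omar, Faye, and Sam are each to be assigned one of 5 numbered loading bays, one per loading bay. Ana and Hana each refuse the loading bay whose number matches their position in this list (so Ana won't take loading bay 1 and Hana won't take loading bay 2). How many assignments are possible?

78

Let Aᵢ (for i ∈ {1, 2}) be the placements that put person i in their forbidden loading bay. Any j of these fix j positions, leaving (5−j)! ways to fill the rest, and there are C(2,j) ways to pick which j.
By inclusion–exclusion, the number of valid placements is Σ_{j=0}^{2} (−1)^j C(2,j)·(5−j)!.
Computing: 120 − 48 + 6 = 78.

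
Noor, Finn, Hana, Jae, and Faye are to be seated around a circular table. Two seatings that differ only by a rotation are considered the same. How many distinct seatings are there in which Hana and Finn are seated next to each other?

Glue Hana and Finn into a block (2 internal orders). Seating 4 units around a circle gives (3)! arrangements.
So 2 × (3)! = 2 × 6 = 12.

12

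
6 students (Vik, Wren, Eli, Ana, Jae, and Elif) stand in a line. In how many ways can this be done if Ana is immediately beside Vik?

Treat {Ana, Vik} as a single unit. There are 5 units to order, and the pair itself can be ordered 2 ways.
That gives 2 × 5! = 2 × 120 = 240.

240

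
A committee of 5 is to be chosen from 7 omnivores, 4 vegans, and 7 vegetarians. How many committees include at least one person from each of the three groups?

5684

Total 5-person selections from all 18: C(18,5) = 8568.
Selections missing a whole group: no omnivores → C(11,5) = 462; no vegans → C(14,5) = 2002; no vegetarians → C(11,5) = 462.
Add back selections omitting two groups (i.e. drawn from a single group): C(7,5) + C(4,5) + C(7,5) = 42.
By inclusion–exclusion: 8568 − 2926 + 42 = 5684.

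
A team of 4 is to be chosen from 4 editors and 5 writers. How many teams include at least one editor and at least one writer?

Total 4-person selections from all 9: C(9,4) = 126.
Selections missing a whole group: no editors → C(5,4) = 5; no writers → C(4,4) = 1.
Both groups omitted at once is impossible, so 126 − 6 = 120.

120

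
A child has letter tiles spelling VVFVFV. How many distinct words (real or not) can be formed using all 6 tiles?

15

Letter multiplicities in VVFVFV: F×2, V×4.
Dividing 6! = 720 by 4!·2! = 48 for the repeated letters gives 15.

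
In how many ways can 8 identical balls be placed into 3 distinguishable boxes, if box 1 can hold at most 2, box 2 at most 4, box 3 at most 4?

6

By stars and bars, unrestricted non-negative solutions to x_1+…+x_3 = 8 number C(8+2,2) = 45.
Subtract solutions that violate a single cap (substitute x_i' = x_i − (cap_i+1)): x_1 ≥ 3 gives C(7,2) = 21; x_2 ≥ 5 gives C(5,2) = 10; x_3 ≥ 5 gives C(5,2) = 10. Together 41.
Add back pairs where two caps are both exceeded: 1 + 1 + 0 = 2.
By inclusion–exclusion the count is 45 − 41 + 2 = 6.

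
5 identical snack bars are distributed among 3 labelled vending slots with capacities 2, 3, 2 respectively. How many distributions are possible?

6

Without the upper bounds there are C(7,2) = 21 ways to split 5 among 3 vending slots.
Subtract solutions that violate a single cap (substitute x_i' = x_i − (cap_i+1)): x_1 ≥ 3 gives C(4,2) = 6; x_2 ≥ 4 gives C(3,2) = 3; x_3 ≥ 3 gives C(4,2) = 6. Together 15.
No two caps can be exceeded simultaneously, so the pair terms are all 0.
By inclusion–exclusion the count is 21 − 15 + 0 = 6.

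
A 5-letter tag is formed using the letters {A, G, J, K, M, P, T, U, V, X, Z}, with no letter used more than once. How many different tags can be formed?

This is a permutation of 5 out of 11: P(11,5) = 11!/6!.
11 × 10 × 9 × 8 × 7 = 55440.

55440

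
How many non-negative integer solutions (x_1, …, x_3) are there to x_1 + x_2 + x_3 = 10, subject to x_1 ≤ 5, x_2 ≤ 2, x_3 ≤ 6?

Ignoring the caps, the number of non-negative solutions to x_1+…+x_3 = 10 is C(12,2) = 66.
Subtract solutions that violate a single cap (substitute x_i' = x_i − (cap_i+1)): x_1 ≥ 6 gives C(6,2) = 15; x_2 ≥ 3 gives C(9,2) = 36; x_3 ≥ 7 gives C(5,2) = 10. Together 61.
Add back pairs where two caps are both exceeded: 3 + 0 + 1 = 4.
By inclusion–exclusion the count is 66 − 61 + 4 = 9.

9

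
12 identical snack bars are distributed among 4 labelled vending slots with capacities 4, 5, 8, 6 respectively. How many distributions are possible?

180

Ignoring the caps, the number of non-negative solutions to x_1+…+x_4 = 12 is C(15,3) = 455.
Subtract solutions that violate a single cap (substitute x_i' = x_i − (cap_i+1)): x_1 ≥ 5 gives C(10,3) = 120; x_2 ≥ 6 gives C(9,3) = 84; x_3 ≥ 9 gives C(6,3) = 20; x_4 ≥ 7 gives C(8,3) = 56. Together 280.
Add back pairs where two caps are both exceeded: 4 + 0 + 1 + 0 + 0 + 0 = 5.
By inclusion–exclusion the count is 455 − 280 + 5 = 180.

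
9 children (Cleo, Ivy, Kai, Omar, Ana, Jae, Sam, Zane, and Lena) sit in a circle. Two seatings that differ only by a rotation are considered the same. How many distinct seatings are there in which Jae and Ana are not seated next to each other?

All circular seatings of 9 people number (8)! = 40320.
Seatings with Jae beside Ana: treat them as a block with 2 internal orders, giving 2 × (7)! = 10080.
Subtracting, 40320 − 10080 = 30240.

30240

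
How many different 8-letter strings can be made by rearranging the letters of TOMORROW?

3360

The 8 letters of TOMORROW have repeats: O appearing 3 times and R appearing twice.
Dividing 8! = 40320 by 3!·2! = 12 for the repeated letters gives 3360.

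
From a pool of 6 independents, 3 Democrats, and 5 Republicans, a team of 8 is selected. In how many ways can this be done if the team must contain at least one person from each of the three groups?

2828

With no constraint there are C(14,8) = 3003 possible selections.
Selections missing a whole group: no independents → C(8,8) = 1; no Democrats → C(11,8) = 165; no Republicans → C(9,8) = 9.
Add back selections omitting two groups (i.e. drawn from a single group): C(6,8) + C(3,8) + C(5,8) = 0.
By inclusion–exclusion: 3003 − 175 + 0 = 2828.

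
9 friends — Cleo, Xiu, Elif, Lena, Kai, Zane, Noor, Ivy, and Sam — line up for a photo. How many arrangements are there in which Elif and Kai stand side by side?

80640

Place the 7 others and the Elif-Kai pair as 8 objects in a line; the pair has 2 internal arrangements.
That gives 2 × 8! = 2 × 40320 = 80640.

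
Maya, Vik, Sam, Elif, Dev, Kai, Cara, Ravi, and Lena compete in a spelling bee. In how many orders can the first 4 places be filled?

This is an ordered selection of 4 from 9: P(9,4).
That gives 9 × 8 × 7 × 6 = 3024.

3024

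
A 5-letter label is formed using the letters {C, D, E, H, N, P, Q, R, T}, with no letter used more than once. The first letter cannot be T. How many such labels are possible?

The first letter has 9−1 = 8 choices (anything except T).
The remaining 4 letters are filled from the other 8 symbols without repetition: 8 × 7 × 6 × 5 = 1680.
Total: 8 × 1680 = 13440.

13440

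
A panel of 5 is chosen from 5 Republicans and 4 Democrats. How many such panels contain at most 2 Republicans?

45

Split by how many Republicans are chosen (0 through 2).
Sum: C(5,0)·C(4,5) + C(5,1)·C(4,4) + C(5,2)·C(4,3) = 0 + 5 + 40 = 45.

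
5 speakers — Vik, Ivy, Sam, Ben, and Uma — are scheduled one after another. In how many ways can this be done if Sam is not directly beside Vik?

There are 5! = 120 arrangements in all. If Sam and Vik are adjacent, merging them into one block gives 2·(4)! = 48 arrangements.
So 120 − 48 = 72 arrangements keep them apart.

72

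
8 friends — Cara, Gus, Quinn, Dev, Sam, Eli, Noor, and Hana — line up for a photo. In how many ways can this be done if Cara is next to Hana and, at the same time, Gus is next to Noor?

Treat {Cara,Hana} as one block (2 orders) and {Gus,Noor} as another (2 orders).
That leaves 6 units to arrange: 2 × 2 × 6! = 4 × 720 = 2880.

2880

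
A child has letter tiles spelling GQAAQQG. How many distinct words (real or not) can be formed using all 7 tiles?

Letter multiplicities in GQAAQQG: A×2, G×2, Q×3.
The number of distinct arrangements is 7!/(3!·2!·2!) = 5040/24 = 210.

210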